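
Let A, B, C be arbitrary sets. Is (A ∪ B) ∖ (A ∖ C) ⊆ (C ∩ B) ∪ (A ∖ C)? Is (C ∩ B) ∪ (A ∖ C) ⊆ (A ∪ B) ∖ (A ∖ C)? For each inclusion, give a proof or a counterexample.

Neither inclusion holds.

Forward inclusion. This inclusion fails. Take A = ∅, B = {1}, C = ∅; then 1 ∈ (A ∪ B) ∖ (A ∖ C) but 1 ∉ (C ∩ B) ∪ (A ∖ C).

Reverse inclusion. This inclusion fails. Take A = {1}, B = ∅, C = ∅; then 1 ∈ (C ∩ B) ∪ (A ∖ C) but 1 ∉ (A ∪ B) ∖ (A ∖ C).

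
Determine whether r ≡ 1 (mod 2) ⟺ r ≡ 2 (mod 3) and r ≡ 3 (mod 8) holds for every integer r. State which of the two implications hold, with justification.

Only the reverse direction holds.

(⇒) This fails: r = 1 gives 1 ≡ 1 (mod 2) but 1 ≡ 1 (mod 3), so the conjunction on the right does not hold.

(⇐) Conversely, if r ≡ 2 (mod 3) and r ≡ 3 (mod 8), then by the Chinese remainder theorem r ≡ 11 (mod 24). Since 11 ≡ 1 (mod 2) and 2 ∣ 24, we get r ≡ 1 (mod 2).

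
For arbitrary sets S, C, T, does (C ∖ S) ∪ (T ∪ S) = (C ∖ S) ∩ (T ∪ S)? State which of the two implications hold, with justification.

(⟹) This inclusion fails. Take S = {1}, C = ∅, T = ∅; then 1 ∈ (C ∖ S) ∪ (T ∪ S) but 1 ∉ (C ∖ S) ∩ (T ∪ S).

(⟸) Let x ∈ (C ∖ S) ∩ (T ∪ S). Then x ∈ C ∩ T and x ∉ S, from which x ∈ (C ∖ S) ∪ (T ∪ S).

(⊆) fails; (⊇) holds.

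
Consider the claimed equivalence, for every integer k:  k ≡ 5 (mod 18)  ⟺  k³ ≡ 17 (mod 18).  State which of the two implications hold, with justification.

Only the forward implication holds.

(→) Suppose k ≡ 5 (mod 18). Write k = 18j + 5. Then (18j + 5)³ = 5832j³ + 4860j² + 1350j + 125 = 18(324j³ + 270j² + 75j + 6) + 17, so k³ ≡ 17 (mod 18).

(←) This fails: take k = 11. Then 11³ = 1331 ≡ 17 (mod 18), yet 11 ≡ 11 (mod 18), not 5.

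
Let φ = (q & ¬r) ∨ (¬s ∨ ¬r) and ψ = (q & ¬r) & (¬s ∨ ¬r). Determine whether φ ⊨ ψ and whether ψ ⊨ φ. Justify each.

Only the converse holds.

Converse. Assume the antecedent. If r is true, the antecedent cannot hold. If r is false, (q & ¬r) ∨ (¬s ∨ ¬r) reduces to true regardless of the other variables. Either way (q & ¬r) ∨ (¬s ∨ ¬r) holds.

Forward direction. This fails. Under r = F, s = F, q = F, the left side is true but the right side is false.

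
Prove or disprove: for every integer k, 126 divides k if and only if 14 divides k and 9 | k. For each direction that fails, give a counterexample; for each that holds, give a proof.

Both implications hold.

(⟹) If 126 ∣ k, write k = 126q. Since 126 = 9·14, k = 14·(9q), so 14 ∣ k; and since 126 = 14·9, k = 9·(14q), so 9 ∣ k.

(⟸) Suppose 14 ∣ k and 9 ∣ k. Any common multiple of 14 and 9 is a multiple of their lcm; here gcd(14, 9) = 1, so lcm(14, 9) = 14·9 = 126, so 126 ∣ k.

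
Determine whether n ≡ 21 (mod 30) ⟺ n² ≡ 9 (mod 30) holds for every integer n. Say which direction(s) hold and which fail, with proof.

Neither direction holds.

(⇒) This fails: take n = 21. Then 21 ≡ 21 (mod 30), but 21² = 441 ≡ 21 (mod 30), not 9.

(⇐) This fails: take n = 3. Then 3² = 9 ≡ 9 (mod 30), yet 3 ≡ 3 (mod 30), not 21.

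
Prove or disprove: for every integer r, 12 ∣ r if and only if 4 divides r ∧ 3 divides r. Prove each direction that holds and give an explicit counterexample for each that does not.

Both implications hold.

(⇐) Suppose 4 ∣ r and 3 ∣ r. Any common multiple of 4 and 3 is a multiple of their lcm; here gcd(4, 3) = 1, so lcm(4, 3) = 4·3 = 12, so 12 ∣ r.

(⇒) If 12 ∣ r, write r = 12q. Since 12 = 3·4, r = 4·(3q), so 4 ∣ r; and since 12 = 4·3, r = 3·(4q), so 3 ∣ r.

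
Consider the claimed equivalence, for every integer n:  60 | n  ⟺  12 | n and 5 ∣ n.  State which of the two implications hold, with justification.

[⇒] If 60 ∣ n, write n = 60q. Since 60 = 5·12, n = 12·(5q), so 12 ∣ n; and since 60 = 12·5, n = 5·(12q), so 5 ∣ n.

[⇐] Suppose 12 ∣ n and 5 ∣ n. Any common multiple of 12 and 5 is a multiple of their lcm; here gcd(12, 5) = 1, so lcm(12, 5) = 12·5 = 60, so 60 ∣ n.

Both implications hold.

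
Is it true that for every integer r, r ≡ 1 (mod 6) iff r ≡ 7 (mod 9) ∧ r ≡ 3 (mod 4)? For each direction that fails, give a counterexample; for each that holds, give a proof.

(⇐) If r ≡ 7 (mod 9) and r ≡ 3 (mod 4), then by the Chinese remainder theorem r ≡ 7 (mod 36). Since 7 ≡ 1 (mod 6) and 6 ∣ 36, we get r ≡ 1 (mod 6).

(⇒) This fails: r = 1 gives 1 ≡ 1 (mod 6) but 1 ≡ 1 (mod 9), so the conjunction on the right does not hold.

Only the converse holds.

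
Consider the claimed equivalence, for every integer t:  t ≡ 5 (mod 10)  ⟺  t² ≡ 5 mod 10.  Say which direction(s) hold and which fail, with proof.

Equivalent; both directions hold.

Converse. Suppose t² ≡ 5 (mod 10). The only residue r in {0, …, 9} with r² ≡ 5 (mod 10) is r = 5, so t ≡ 5 (mod 10).

Forward direction. Suppose t ≡ 5 (mod 10). Write t = 10j + 5. Then (10j + 5)² = 100j² + 100j + 25 = 10(10j² + 10j + 2) + 5, so t² ≡ 5 (mod 10).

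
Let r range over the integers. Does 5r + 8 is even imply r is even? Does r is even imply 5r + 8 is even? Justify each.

(→) Suppose 5r + 8 is even. Since 5 is odd, 5r and r have the same parity, so 5r + 8 ≡ r + 8 (mod 2). As 8 is even, 5r + 8 is even exactly when r is even. Thus r is even.

(←) Conversely, suppose r is even; write r = 2j. Then 5r + 8 = 5·(2j) + 8 = 2·5j + 8, which is even.

Both directions hold; the statement is true.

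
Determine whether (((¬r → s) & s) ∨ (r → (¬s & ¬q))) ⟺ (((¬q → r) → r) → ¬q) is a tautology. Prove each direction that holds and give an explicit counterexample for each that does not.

Not equivalent: only (⇐) holds.

Forward direction. This fails. Under q = T, r = T, s = T, the left side is true but the right side is false.

Converse. Assume the antecedent. If q is true, the antecedent forces (q = T, r = F, s = F) or (q = T, r = F, s = T), and the consequent holds there. If q is false, the consequent reduces to true regardless of the other variables. Either way the consequent holds.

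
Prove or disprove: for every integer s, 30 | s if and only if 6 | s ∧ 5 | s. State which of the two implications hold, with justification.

Forward direction. If 30 ∣ s, write s = 30q. Since 30 = 5·6, s = 6·(5q), so 6 ∣ s; and since 30 = 6·5, s = 5·(6q), so 5 ∣ s.

Converse. Suppose 6 ∣ s and 5 ∣ s. Any common multiple of 6 and 5 is a multiple of their lcm; here gcd(6, 5) = 1, so lcm(6, 5) = 6·5 = 30, so 30 ∣ s.

The biconditional holds.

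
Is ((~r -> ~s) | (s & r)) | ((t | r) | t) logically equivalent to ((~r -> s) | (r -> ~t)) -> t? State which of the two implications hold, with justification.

Only the converse holds.

(⟹) This fails. Under s = F, r = F, t = F, the left side is true but the right side is false.

(⟸) Assume the antecedent. If s is true, the antecedent forces (s = T, r = F, t = T) or (s = T, r = T, t = T), and the consequent holds there. If s is false, the consequent reduces to true regardless of the other variables. Either way the consequent holds.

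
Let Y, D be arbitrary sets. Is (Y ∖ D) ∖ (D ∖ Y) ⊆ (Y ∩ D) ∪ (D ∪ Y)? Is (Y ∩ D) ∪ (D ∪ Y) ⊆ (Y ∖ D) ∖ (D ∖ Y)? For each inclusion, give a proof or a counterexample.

(⊆) holds; (⊇) fails.

Reverse inclusion. This inclusion fails. Take Y = ∅, D = {1}; then 1 ∈ (Y ∩ D) ∪ (D ∪ Y) but 1 ∉ (Y ∖ D) ∖ (D ∖ Y).

Forward inclusion. Let x ∈ (Y ∖ D) ∖ (D ∖ Y). Then x ∈ Y and x ∉ D, from which x ∈ (Y ∩ D) ∪ (D ∪ Y).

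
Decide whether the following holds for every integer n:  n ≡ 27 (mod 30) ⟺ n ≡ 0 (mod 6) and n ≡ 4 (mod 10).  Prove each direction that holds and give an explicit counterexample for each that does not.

(⟹) This fails: n = 27 gives 27 ≡ 27 (mod 30) but 27 ≡ 3 (mod 6), so the conjunction on the right does not hold.

(⟸) This fails: n = 24 satisfies both congruences on the right (24 ≡ 0 mod 6 and 24 ≡ 4 mod 10) yet 24 ≡ 24 (mod 30), not 27.

Neither direction holds.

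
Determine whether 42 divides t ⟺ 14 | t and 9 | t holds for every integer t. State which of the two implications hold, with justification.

The forward direction fails; the converse holds.

Converse. Suppose 14 ∣ t and 9 ∣ t. Any common multiple of 14 and 9 is a multiple of their lcm; here gcd(14, 9) = 1, so lcm(14, 9) = 14·9 = 126, so 126 ∣ t. Since 42 ∣ 126, it follows that 42 ∣ t.

Forward direction. This fails: take t = 42. Certainly 42 ∣ 42, but 9 ∤ 42.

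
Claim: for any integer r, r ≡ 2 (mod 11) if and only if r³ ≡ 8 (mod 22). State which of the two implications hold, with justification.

(⇐) The residues r modulo 22 with r³ ≡ 8 (mod 22) are exactly {2}, and each is ≡ 2 (mod 11).

(⇒) This fails: take r = 13. Then 13 ≡ 2 (mod 11), but 13³ = 2197 ≡ 19 (mod 22), not 8.

The forward direction fails; the converse holds.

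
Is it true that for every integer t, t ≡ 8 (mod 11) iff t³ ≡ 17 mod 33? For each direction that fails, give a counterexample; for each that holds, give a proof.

[⇒] This fails: take t = 19. Then 19 ≡ 8 (mod 11), but 19³ = 6859 ≡ 28 (mod 33), not 17.

[⇐] Conversely, the residues r modulo 33 with r³ ≡ 17 (mod 33) are exactly {8}, and each is ≡ 8 (mod 11).

The forward direction fails; the converse holds.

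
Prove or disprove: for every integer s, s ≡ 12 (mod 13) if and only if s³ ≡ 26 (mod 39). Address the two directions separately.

Forward direction. This fails: take s = 12. Then 12 ≡ 12 (mod 13), but 12³ = 1728 ≡ 12 (mod 39), not 26.

Converse. This fails: take s = 26. Then 26³ = 17576 ≡ 26 (mod 39), yet 26 ≡ 0 (mod 13), not 12.

Neither implication holds.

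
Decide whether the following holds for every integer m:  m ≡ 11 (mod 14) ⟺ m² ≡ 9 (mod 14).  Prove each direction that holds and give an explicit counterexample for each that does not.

(⟹) Suppose m ≡ 11 (mod 14). Write m = 14j + 11. Then (14j + 11)² = 196j² + 308j + 121 = 14(14j² + 22j + 8) + 9, so m² ≡ 9 (mod 14).

(⟸) This fails: take m = 3. Then 3² = 9 ≡ 9 (mod 14), yet 3 ≡ 3 (mod 14), not 11.

(⇒) holds; (⇐) fails.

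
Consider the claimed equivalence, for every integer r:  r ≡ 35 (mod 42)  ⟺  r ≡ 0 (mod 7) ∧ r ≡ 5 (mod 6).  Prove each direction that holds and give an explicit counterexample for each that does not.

Equivalent; both directions hold.

(⇒) Suppose r ≡ 35 (mod 42); write r = 42j + 35. Since 7 ∣ 42, reducing mod 7 gives r ≡ 35 ≡ 0 (mod 7); since 6 ∣ 42, reducing mod 6 gives r ≡ 35 ≡ 5 (mod 6).

(⇐) Conversely, if r ≡ 0 (mod 7) and r ≡ 5 (mod 6), then by the Chinese remainder theorem r ≡ 35 (mod 42). This is exactly r ≡ 35 (mod 42).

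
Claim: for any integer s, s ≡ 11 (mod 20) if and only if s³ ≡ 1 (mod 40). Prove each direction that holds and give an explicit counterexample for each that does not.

Neither implication holds.

[⇒] This fails: take s = 11. Then 11 ≡ 11 (mod 20), but 11³ = 1331 ≡ 11 (mod 40), not 1.

[⇐] This fails: take s = 1. Then 1³ = 1 ≡ 1 (mod 40), yet 1 ≡ 1 (mod 20), not 11.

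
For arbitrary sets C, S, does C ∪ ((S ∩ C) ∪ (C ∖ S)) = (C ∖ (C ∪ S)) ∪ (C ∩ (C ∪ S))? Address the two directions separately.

(⊆) Let x ∈ C ∪ ((S ∩ C) ∪ (C ∖ S)). Then either x ∈ C and x ∉ S; or x ∈ C ∩ S. In each case x ∈ (C ∖ (C ∪ S)) ∪ (C ∩ (C ∪ S)), so C ∪ ((S ∩ C) ∪ (C ∖ S)) ⊆ (C ∖ (C ∪ S)) ∪ (C ∩ (C ∪ S)).

(⊇) Let x ∈ (C ∖ (C ∪ S)) ∪ (C ∩ (C ∪ S)). Then either x ∈ C and x ∉ S; or x ∈ C ∩ S. In each case x ∈ C ∪ ((S ∩ C) ∪ (C ∖ S)), so (C ∖ (C ∪ S)) ∪ (C ∩ (C ∪ S)) ⊆ C ∪ ((S ∩ C) ∪ (C ∖ S)).

Both inclusions hold; the sets are equal.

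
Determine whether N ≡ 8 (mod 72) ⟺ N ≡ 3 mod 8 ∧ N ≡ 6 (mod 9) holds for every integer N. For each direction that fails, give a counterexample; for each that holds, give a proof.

Forward direction. This fails: N = 8 gives 8 ≡ 8 (mod 72) but 8 ≡ 0 (mod 8), so the conjunction on the right does not hold.

Converse. This fails: N = 51 satisfies both congruences on the right (51 ≡ 3 mod 8 and 51 ≡ 6 mod 9) yet 51 ≡ 51 (mod 72), not 8.

Neither implication holds.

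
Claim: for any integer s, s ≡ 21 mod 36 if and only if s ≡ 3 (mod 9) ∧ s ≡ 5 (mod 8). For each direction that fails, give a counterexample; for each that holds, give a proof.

Not equivalent: only (⇐) holds.

[⇒] This fails: s = 57 gives 57 ≡ 21 (mod 36) but 57 ≡ 1 (mod 8), so the conjunction on the right does not hold.

[⇐] Conversely, if s ≡ 3 (mod 9) and s ≡ 5 (mod 8), then by the Chinese remainder theorem s ≡ 21 (mod 72). Since 21 ≡ 21 (mod 36) and 36 ∣ 72, we get s ≡ 21 (mod 36).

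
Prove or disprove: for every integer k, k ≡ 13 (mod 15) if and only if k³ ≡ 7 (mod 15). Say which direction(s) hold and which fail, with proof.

Both directions hold; the statement is true.

Converse. Suppose k³ ≡ 7 (mod 15). The only residue r in {0, …, 14} with r³ ≡ 7 (mod 15) is r = 13, so k ≡ 13 (mod 15).

Forward direction. Suppose k ≡ 13 (mod 15). Write k = 15j + 13. Then (15j + 13)³ = 3375j³ + 8775j² + 7605j + 2197 = 15(225j³ + 585j² + 507j + 146) + 7, so k³ ≡ 7 (mod 15).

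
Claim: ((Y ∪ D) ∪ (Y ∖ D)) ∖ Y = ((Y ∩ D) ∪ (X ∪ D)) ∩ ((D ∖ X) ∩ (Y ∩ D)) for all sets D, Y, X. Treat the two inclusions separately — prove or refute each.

Forward inclusion. This inclusion fails. Take D = {1}, Y = ∅, X = ∅; then 1 ∈ ((Y ∪ D) ∪ (Y ∖ D)) ∖ Y but 1 ∉ ((Y ∩ D) ∪ (X ∪ D)) ∩ ((D ∖ X) ∩ (Y ∩ D)).

Reverse inclusion. This inclusion fails. Take D = {1}, Y = {1}, X = ∅; then 1 ∈ ((Y ∩ D) ∪ (X ∪ D)) ∩ ((D ∖ X) ∩ (Y ∩ D)) but 1 ∉ ((Y ∪ D) ∪ (Y ∖ D)) ∖ Y.

(⊆) fails and (⊇) fails.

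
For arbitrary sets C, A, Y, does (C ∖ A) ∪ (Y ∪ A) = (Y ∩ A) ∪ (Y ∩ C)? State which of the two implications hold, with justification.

(⟹) This inclusion fails. Take C = {1}, A = ∅, Y = ∅; then 1 ∈ (C ∖ A) ∪ (Y ∪ A) but 1 ∉ (Y ∩ A) ∪ (Y ∩ C).

(⟸) Let x ∈ (Y ∩ A) ∪ (Y ∩ C). Then either x ∈ C ∩ Y and x ∉ A; or x ∈ A ∩ Y and x ∉ C; or x ∈ C ∩ A ∩ Y. In each case x ∈ (C ∖ A) ∪ (Y ∪ A), so (Y ∩ A) ∪ (Y ∩ C) ⊆ (C ∖ A) ∪ (Y ∪ A).

Only the reverse inclusion holds.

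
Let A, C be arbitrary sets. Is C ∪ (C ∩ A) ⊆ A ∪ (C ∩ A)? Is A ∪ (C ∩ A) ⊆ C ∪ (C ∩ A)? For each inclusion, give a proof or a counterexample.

(⊆) This inclusion fails. Take A = ∅, C = {1}; then 1 ∈ C ∪ (C ∩ A) but 1 ∉ A ∪ (C ∩ A).

(⊇) This inclusion fails. Take A = {1}, C = ∅; then 1 ∈ A ∪ (C ∩ A) but 1 ∉ C ∪ (C ∩ A).

Neither inclusion holds.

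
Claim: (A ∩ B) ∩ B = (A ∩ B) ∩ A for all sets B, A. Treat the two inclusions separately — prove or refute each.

Both inclusions hold; the sets are equal.

(⊆) Let x ∈ (A ∩ B) ∩ B. Then x ∈ B ∩ A, from which x ∈ (A ∩ B) ∩ A.

(⊇) Let x ∈ (A ∩ B) ∩ A. Then x ∈ B ∩ A, from which x ∈ (A ∩ B) ∩ B.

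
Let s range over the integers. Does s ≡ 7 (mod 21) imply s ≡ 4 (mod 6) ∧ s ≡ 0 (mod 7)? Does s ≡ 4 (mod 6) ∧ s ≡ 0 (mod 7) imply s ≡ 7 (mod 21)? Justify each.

[⇒] This fails: s = 7 gives 7 ≡ 7 (mod 21) but 7 ≡ 1 (mod 6), so the conjunction on the right does not hold.

[⇐] Conversely, if s ≡ 4 (mod 6) and s ≡ 0 (mod 7), then by the Chinese remainder theorem s ≡ 28 (mod 42). Since 28 ≡ 7 (mod 21) and 21 ∣ 42, we get s ≡ 7 (mod 21).

Only the reverse direction holds.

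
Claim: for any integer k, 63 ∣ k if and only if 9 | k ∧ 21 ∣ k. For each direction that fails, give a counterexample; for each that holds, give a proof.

Both implications hold.

(⇒) If 63 ∣ k, write k = 63q. Since 63 = 7·9, k = 9·(7q), so 9 ∣ k; and since 63 = 3·21, k = 21·(3q), so 21 ∣ k.

(⇐) Suppose 9 ∣ k and 21 ∣ k. Any common multiple of 9 and 21 is a multiple of their lcm; here lcm(9, 21) = 9·21/gcd(9, 21) = 189/3 = 63, so 63 ∣ k.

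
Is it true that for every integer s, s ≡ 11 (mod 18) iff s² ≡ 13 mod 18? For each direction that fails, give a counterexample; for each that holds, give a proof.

Only the forward direction holds.

[⇒] Suppose s ≡ 11 (mod 18). Write s = 18j + 11. Then (18j + 11)² = 324j² + 396j + 121 = 18(18j² + 22j + 6) + 13, so s² ≡ 13 (mod 18).

[⇐] This fails: take s = 7. Then 7² = 49 ≡ 13 (mod 18), yet 7 ≡ 7 (mod 18), not 11.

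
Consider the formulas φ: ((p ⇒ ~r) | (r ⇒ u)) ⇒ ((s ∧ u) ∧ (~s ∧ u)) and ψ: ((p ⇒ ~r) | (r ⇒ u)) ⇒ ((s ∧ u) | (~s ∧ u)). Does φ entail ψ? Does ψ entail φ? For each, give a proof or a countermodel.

Only the forward direction holds.

(→) Assume the antecedent. If s is true, the antecedent forces (s = T, p = T, u = F, r = T), and the consequent holds there. If s is false, the antecedent forces (s = F, p = T, u = F, r = T), and the consequent holds there. Either way the consequent holds.

(←) This fails. Under s = F, p = F, u = T, r = F, the left side is false but the right side is true.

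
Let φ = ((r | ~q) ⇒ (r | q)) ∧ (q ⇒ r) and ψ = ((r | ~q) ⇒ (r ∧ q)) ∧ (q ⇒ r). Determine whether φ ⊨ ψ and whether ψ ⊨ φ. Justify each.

(←) Assume the antecedent. If q is true, the antecedent forces (q = T, r = T), and ((r | ~q) ⇒ (r | q)) ∧ (q ⇒ r) holds there. If q is false, the antecedent cannot hold. Either way ((r | ~q) ⇒ (r | q)) ∧ (q ⇒ r) holds.

(→) This fails. Under q = F, r = T, the left side is true but the right side is false.

(⇒) fails; (⇐) holds.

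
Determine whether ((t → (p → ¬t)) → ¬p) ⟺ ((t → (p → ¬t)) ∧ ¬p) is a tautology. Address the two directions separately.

(⇒) fails; (⇐) holds.

(→) This fails. Under t = T, p = T, the left side is true but the right side is false.

(←) Assume the antecedent. If t is true, (t → (p → ¬t)) → ¬p reduces to true regardless of the other variables. If t is false, the antecedent forces (t = F, p = F), and (t → (p → ¬t)) → ¬p holds there. Either way (t → (p → ¬t)) → ¬p holds.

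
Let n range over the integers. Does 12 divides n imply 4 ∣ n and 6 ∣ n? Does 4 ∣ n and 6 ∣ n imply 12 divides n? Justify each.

The biconditional holds.

(⟹) If 12 ∣ n, write n = 12q. Since 12 = 3·4, n = 4·(3q), so 4 ∣ n; and since 12 = 2·6, n = 6·(2q), so 6 ∣ n.

(⟸) Suppose 4 ∣ n and 6 ∣ n. Any common multiple of 4 and 6 is a multiple of their lcm; here lcm(4, 6) = 4·6/gcd(4, 6) = 24/2 = 12, so 12 ∣ n.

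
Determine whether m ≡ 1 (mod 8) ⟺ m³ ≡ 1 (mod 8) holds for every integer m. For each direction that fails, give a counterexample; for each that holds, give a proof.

[⇒] Suppose m ≡ 1 (mod 8). Write m = 8j + 1. Then (8j + 1)³ = 512j³ + 192j² + 24j + 1 = 8(64j³ + 24j² + 3j) + 1, so m³ ≡ 1 (mod 8).

[⇐] Conversely, suppose m³ ≡ 1 (mod 8). The only residue r in {0, …, 7} with r³ ≡ 1 (mod 8) is r = 1, so m ≡ 1 (mod 8).

Equivalent; both directions hold.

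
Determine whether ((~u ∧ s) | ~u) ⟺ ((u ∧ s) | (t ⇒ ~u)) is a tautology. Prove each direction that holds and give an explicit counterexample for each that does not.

(⟹) Assume the antecedent. If s is true, (u ∧ s) | (t ⇒ ~u) reduces to true regardless of the other variables. If s is false, the antecedent forces (s = F, t = F, u = F) or (s = F, t = T, u = F), and (u ∧ s) | (t ⇒ ~u) holds there. Either way (u ∧ s) | (t ⇒ ~u) holds.

(⟸) This fails. Under s = F, t = F, u = T, the left side is false but the right side is true.

The forward direction holds; the converse fails.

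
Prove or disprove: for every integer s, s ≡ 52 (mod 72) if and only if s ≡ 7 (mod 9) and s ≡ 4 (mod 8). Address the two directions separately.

Both directions hold; the statement is true.

(⟹) Suppose s ≡ 52 (mod 72); write s = 72j + 52. Since 9 ∣ 72, reducing mod 9 gives s ≡ 52 ≡ 7 (mod 9); since 8 ∣ 72, reducing mod 8 gives s ≡ 52 ≡ 4 (mod 8).

(⟸) Conversely, if s ≡ 7 (mod 9) and s ≡ 4 (mod 8), then by the Chinese remainder theorem s ≡ 52 (mod 72). This is exactly s ≡ 52 (mod 72).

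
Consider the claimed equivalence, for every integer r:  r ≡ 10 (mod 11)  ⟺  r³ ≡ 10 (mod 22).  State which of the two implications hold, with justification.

Not equivalent: only (⇐) holds.

(⇒) This fails: take r = 21. Then 21 ≡ 10 (mod 11), but 21³ = 9261 ≡ 21 (mod 22), not 10.

(⇐) Conversely, the residues r modulo 22 with r³ ≡ 10 (mod 22) are exactly {10}, and each is ≡ 10 (mod 11).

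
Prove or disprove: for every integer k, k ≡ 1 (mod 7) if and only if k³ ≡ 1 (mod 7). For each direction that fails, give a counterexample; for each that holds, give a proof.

Only the forward implication holds.

[⇒] Suppose k ≡ 1 (mod 7). Write k = 7j + 1. Then (7j + 1)³ = 343j³ + 147j² + 21j + 1 = 7(49j³ + 21j² + 3j) + 1, so k³ ≡ 1 (mod 7).

[⇐] This fails: take k = 2. Then 2³ = 8 ≡ 1 (mod 7), yet 2 ≡ 2 (mod 7), not 1.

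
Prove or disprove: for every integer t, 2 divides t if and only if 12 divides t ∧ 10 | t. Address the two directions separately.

Only the converse holds.

(⇒) This fails: take t = 2. Certainly 2 ∣ 2, but 12 ∤ 2.

(⇐) Suppose 12 ∣ t and 10 ∣ t. Any common multiple of 12 and 10 is a multiple of their lcm; here lcm(12, 10) = 12·10/gcd(12, 10) = 120/2 = 60, so 60 ∣ t. Since 2 ∣ 60, it follows that 2 ∣ t.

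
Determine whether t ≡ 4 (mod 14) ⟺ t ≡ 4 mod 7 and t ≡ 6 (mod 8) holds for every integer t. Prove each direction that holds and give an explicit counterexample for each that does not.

Only the reverse direction holds.

(→) This fails: t = 32 gives 32 ≡ 4 (mod 14) but 32 ≡ 0 (mod 8), so the conjunction on the right does not hold.

(←) Conversely, if t ≡ 4 (mod 7) and t ≡ 6 (mod 8), then by the Chinese remainder theorem t ≡ 46 (mod 56). Since 46 ≡ 4 (mod 14) and 14 ∣ 56, we get t ≡ 4 (mod 14).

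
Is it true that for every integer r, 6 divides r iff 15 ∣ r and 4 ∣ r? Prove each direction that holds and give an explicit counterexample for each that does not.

Only the reverse direction holds.

(⇐) Suppose 15 ∣ r and 4 ∣ r. Any common multiple of 15 and 4 is a multiple of their lcm; here gcd(15, 4) = 1, so lcm(15, 4) = 15·4 = 60, so 60 ∣ r. Since 6 ∣ 60, it follows that 6 ∣ r.

(⇒) This fails: take r = 6. Certainly 6 ∣ 6, but 15 ∤ 6.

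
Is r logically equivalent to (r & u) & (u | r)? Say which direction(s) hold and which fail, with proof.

Only the converse holds.

Forward direction. This fails. Under u = F, r = T, the left side is true but the right side is false.

Converse. Assume the antecedent. If u is true, the antecedent forces (u = T, r = T), and r holds there. If u is false, the antecedent cannot hold. Either way r holds.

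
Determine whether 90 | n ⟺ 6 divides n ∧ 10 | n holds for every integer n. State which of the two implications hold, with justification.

The forward direction holds; the converse fails.

(⟹) If 90 ∣ n, write n = 90q. Since 90 = 15·6, n = 6·(15q), so 6 ∣ n; and since 90 = 9·10, n = 10·(9q), so 10 ∣ n.

(⟸) This fails: take n = 30. Both 6 ∣ 30 and 10 ∣ 30, yet 30 is not a multiple of 90 (since 30 = 0·90 + 30), so 90 ∤ 30.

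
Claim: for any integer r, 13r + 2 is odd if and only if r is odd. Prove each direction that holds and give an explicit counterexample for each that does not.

Both directions hold.

[⇐] Suppose r is odd; write r = 2j + 1. Then 13r + 2 = 13·(2j + 1) + 2 = 2·13j + 15, which is odd.

[⇒] Suppose 13r + 2 is odd. Since 13 is odd, 13r and r have the same parity, so 13r + 2 ≡ r + 2 (mod 2). As 2 is even, 13r + 2 is odd exactly when r is odd. Thus r is odd.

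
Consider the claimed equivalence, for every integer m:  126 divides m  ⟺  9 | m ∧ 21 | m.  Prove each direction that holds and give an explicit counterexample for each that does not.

Forward direction. If 126 ∣ m, write m = 126q. Since 126 = 14·9, m = 9·(14q), so 9 ∣ m; and since 126 = 6·21, m = 21·(6q), so 21 ∣ m.

Converse. This fails: take m = 63. Both 9 ∣ 63 and 21 ∣ 63, yet 63 is not a multiple of 126 (since 63 = 0·126 + 63), so 126 ∤ 63.

Only the forward implication holds.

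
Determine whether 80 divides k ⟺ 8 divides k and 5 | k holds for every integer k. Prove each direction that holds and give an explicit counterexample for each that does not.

(→) If 80 ∣ k, write k = 80q. Since 80 = 10·8, k = 8·(10q), so 8 ∣ k; and since 80 = 16·5, k = 5·(16q), so 5 ∣ k.

(←) This fails: take k = 40. Both 8 ∣ 40 and 5 ∣ 40, yet 40 is not a multiple of 80 (since 40 = 0·80 + 40), so 80 ∤ 40.

The forward direction holds; the converse fails.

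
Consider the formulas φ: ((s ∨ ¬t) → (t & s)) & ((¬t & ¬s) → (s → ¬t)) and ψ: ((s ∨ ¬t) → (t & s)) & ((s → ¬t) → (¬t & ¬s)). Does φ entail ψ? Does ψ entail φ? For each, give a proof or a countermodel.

Only the reverse direction holds.

(⇒) This fails. Under t = T, s = F, the left side is true but the right side is false.

(⇐) Assume the antecedent. If t is true, the consequent reduces to true regardless of the other variables. If t is false, the antecedent cannot hold. Either way the consequent holds.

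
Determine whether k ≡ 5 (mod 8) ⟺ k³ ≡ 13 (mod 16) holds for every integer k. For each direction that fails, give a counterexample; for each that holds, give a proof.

Only the converse holds.

[⇒] This fails: take k = 13. Then 13 ≡ 5 (mod 8), but 13³ = 2197 ≡ 5 (mod 16), not 13.

[⇐] Conversely, the residues r modulo 16 with r³ ≡ 13 (mod 16) are exactly {5}, and each is ≡ 5 (mod 8).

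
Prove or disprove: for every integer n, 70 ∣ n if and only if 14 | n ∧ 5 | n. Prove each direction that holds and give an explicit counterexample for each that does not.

Equivalent; both directions hold.

Converse. Suppose 14 ∣ n and 5 ∣ n. Any common multiple of 14 and 5 is a multiple of their lcm; here gcd(14, 5) = 1, so lcm(14, 5) = 14·5 = 70, so 70 ∣ n.

Forward direction. If 70 ∣ n, write n = 70q. Since 70 = 5·14, n = 14·(5q), so 14 ∣ n; and since 70 = 14·5, n = 5·(14q), so 5 ∣ n.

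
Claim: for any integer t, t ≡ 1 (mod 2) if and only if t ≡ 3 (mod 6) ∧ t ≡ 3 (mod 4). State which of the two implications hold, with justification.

The forward direction fails; the converse holds.

Converse. If t ≡ 3 (mod 6) and t ≡ 3 (mod 4), then by the Chinese remainder theorem t ≡ 3 (mod 12). Since 3 ≡ 1 (mod 2) and 2 ∣ 12, we get t ≡ 1 (mod 2).

Forward direction. This fails: t = 1 gives 1 ≡ 1 (mod 2) but 1 ≡ 1 (mod 6), so the conjunction on the right does not hold.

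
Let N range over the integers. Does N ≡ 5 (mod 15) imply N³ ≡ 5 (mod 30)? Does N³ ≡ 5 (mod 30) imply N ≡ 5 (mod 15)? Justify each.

Only the reverse direction holds.

(⟹) This fails: take N = 20. Then 20 ≡ 5 (mod 15), but 20³ = 8000 ≡ 20 (mod 30), not 5.

(⟸) Conversely, the residues r modulo 30 with r³ ≡ 5 (mod 30) are exactly {5}, and each is ≡ 5 (mod 15).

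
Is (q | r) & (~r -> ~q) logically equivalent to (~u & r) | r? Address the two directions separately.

The biconditional holds.

(⇒) Assume the antecedent. If q is true, the antecedent forces (q = T, r = T, u = F) or (q = T, r = T, u = T), and (~u & r) | r holds there. If q is false, the antecedent forces (q = F, r = T, u = F) or (q = F, r = T, u = T), and (~u & r) | r holds there. Either way (~u & r) | r holds.

(⇐) Assume the antecedent. If q is true, the antecedent forces (q = T, r = T, u = F) or (q = T, r = T, u = T), and (q | r) & (~r -> ~q) holds there. If q is false, the antecedent forces (q = F, r = T, u = F) or (q = F, r = T, u = T), and (q | r) & (~r -> ~q) holds there. Either way (q | r) & (~r -> ~q) holds.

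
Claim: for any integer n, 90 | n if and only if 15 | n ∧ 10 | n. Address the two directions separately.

(⇒) holds; (⇐) fails.

[⇒] If 90 ∣ n, write n = 90q. Since 90 = 6·15, n = 15·(6q), so 15 ∣ n; and since 90 = 9·10, n = 10·(9q), so 10 ∣ n.

[⇐] This fails: take n = 30. Both 15 ∣ 30 and 10 ∣ 30, yet 30 is not a multiple of 90 (since 30 = 0·90 + 30), so 90 ∤ 30.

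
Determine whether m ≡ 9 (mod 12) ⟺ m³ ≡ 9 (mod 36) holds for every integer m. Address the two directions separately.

Both directions hold.

(⇐) The residues r modulo 36 with r³ ≡ 9 (mod 36) are exactly {9, 21, 33}, and each is ≡ 9 (mod 12).

(⇒) Suppose m ≡ 9 (mod 12). Working modulo 36, m ∈ {9, 21, 33}; for each such r, r³ ≡ 9 (mod 36).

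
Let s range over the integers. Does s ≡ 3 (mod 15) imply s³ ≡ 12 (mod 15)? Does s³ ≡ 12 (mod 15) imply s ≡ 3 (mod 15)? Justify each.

Equivalent; both directions hold.

(←) Suppose s³ ≡ 12 (mod 15). The only residue r in {0, …, 14} with r³ ≡ 12 (mod 15) is r = 3, so s ≡ 3 (mod 15).

(→) Suppose s ≡ 3 (mod 15). Write s = 15j + 3. Then (15j + 3)³ = 3375j³ + 2025j² + 405j + 27 = 15(225j³ + 135j² + 27j + 1) + 12, so s³ ≡ 12 (mod 15).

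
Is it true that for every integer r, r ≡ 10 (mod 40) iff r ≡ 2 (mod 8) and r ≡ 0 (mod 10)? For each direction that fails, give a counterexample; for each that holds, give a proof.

The biconditional holds.

[⇒] Suppose r ≡ 10 (mod 40); write r = 40j + 10. Since 8 ∣ 40, reducing mod 8 gives r ≡ 10 ≡ 2 (mod 8); since 10 ∣ 40, reducing mod 10 gives r ≡ 10 ≡ 0 (mod 10).

[⇐] Conversely, if r ≡ 2 (mod 8) and r ≡ 0 (mod 10), then by the Chinese remainder theorem r ≡ 10 (mod 40). This is exactly r ≡ 10 (mod 40).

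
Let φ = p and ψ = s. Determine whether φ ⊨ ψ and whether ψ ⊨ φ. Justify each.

Forward direction. This fails. Under s = F, p = T, the left side is true but the right side is false.

Converse. This fails. Under s = T, p = F, the left side is false but the right side is true.

Both directions fail.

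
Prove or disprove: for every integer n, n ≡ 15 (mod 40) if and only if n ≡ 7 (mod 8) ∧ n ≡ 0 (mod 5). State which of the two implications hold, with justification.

Both directions hold.

[⇐] If n ≡ 7 (mod 8) and n ≡ 0 (mod 5), then by the Chinese remainder theorem n ≡ 15 (mod 40). This is exactly n ≡ 15 (mod 40).

[⇒] Suppose n ≡ 15 (mod 40); write n = 40j + 15. Since 8 ∣ 40, reducing mod 8 gives n ≡ 15 ≡ 7 (mod 8); since 5 ∣ 40, reducing mod 5 gives n ≡ 15 ≡ 0 (mod 5).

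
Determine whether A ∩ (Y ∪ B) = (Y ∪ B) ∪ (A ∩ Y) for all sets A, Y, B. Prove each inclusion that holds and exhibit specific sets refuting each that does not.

Forward inclusion. Let x ∈ A ∩ (Y ∪ B). Then either x ∈ A ∩ Y and x ∉ B; or x ∈ A ∩ B and x ∉ Y; or x ∈ A ∩ Y ∩ B. In each case x ∈ (Y ∪ B) ∪ (A ∩ Y), so A ∩ (Y ∪ B) ⊆ (Y ∪ B) ∪ (A ∩ Y).

Reverse inclusion. This inclusion fails. Take A = ∅, Y = {1}, B = ∅; then 1 ∈ (Y ∪ B) ∪ (A ∩ Y) but 1 ∉ A ∩ (Y ∪ B).

(⊆) holds; (⊇) fails.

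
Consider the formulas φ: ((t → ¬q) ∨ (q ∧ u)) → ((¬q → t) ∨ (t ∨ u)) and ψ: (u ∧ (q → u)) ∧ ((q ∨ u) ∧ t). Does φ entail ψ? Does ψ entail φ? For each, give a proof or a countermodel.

Only the converse holds.

(⇐) Assume the antecedent. If u is true, the consequent reduces to true regardless of the other variables. If u is false, the antecedent cannot hold. Either way the consequent holds.

(⇒) This fails. Under u = T, t = F, q = F, the left side is true but the right side is false.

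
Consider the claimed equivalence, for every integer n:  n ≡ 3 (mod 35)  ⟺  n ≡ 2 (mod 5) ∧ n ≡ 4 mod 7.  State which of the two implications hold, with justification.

[⇒] This fails: n = 3 gives 3 ≡ 3 (mod 35) but 3 ≡ 3 (mod 5), so the conjunction on the right does not hold.

[⇐] This fails: n = 32 satisfies both congruences on the right (32 ≡ 2 mod 5 and 32 ≡ 4 mod 7) yet 32 ≡ 32 (mod 35), not 3.

Both directions fail.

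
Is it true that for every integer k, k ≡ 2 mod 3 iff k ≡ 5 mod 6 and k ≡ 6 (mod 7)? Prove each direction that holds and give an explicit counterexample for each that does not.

Not equivalent: only (⇐) holds.

(⟸) If k ≡ 5 (mod 6) and k ≡ 6 (mod 7), then by the Chinese remainder theorem k ≡ 41 (mod 42). Since 41 ≡ 2 (mod 3) and 3 ∣ 42, we get k ≡ 2 (mod 3).

(⟹) This fails: k = 32 gives 32 ≡ 2 (mod 3) but 32 ≡ 2 (mod 6), so the conjunction on the right does not hold.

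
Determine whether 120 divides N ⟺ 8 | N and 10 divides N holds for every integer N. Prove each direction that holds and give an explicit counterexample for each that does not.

(←) This fails: take N = 40. Both 8 ∣ 40 and 10 ∣ 40, yet 40 is not a multiple of 120 (since 40 = 0·120 + 40), so 120 ∤ 40.

(→) If 120 ∣ N, write N = 120q. Since 120 = 15·8, N = 8·(15q), so 8 ∣ N; and since 120 = 12·10, N = 10·(12q), so 10 ∣ N.

(⇒) holds; (⇐) fails.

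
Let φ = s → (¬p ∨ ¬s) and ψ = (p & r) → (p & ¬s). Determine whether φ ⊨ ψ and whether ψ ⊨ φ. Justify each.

(→) Assume the antecedent. If s is true, the antecedent forces (s = T, r = F, p = F) or (s = T, r = T, p = F), and (p & r) → (p & ¬s) holds there. If s is false, (p & r) → (p & ¬s) reduces to true regardless of the other variables. Either way (p & r) → (p & ¬s) holds.

(←) This fails. Under s = T, r = F, p = T, the left side is false but the right side is true.

The forward direction holds; the converse fails.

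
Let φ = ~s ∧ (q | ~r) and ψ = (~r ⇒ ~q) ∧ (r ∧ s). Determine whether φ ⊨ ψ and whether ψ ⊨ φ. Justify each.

Forward direction. This fails. Under s = F, r = F, q = F, the left side is true but the right side is false.

Converse. This fails. Under s = T, r = T, q = F, the left side is false but the right side is true.

Neither direction holds.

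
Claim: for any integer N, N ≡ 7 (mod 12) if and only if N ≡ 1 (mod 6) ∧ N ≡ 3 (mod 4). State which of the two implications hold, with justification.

Both implications hold.

(⟸) If N ≡ 1 (mod 6) and N ≡ 3 (mod 4), then by the Chinese remainder theorem N ≡ 7 (mod 12). This is exactly N ≡ 7 (mod 12).

(⟹) Suppose N ≡ 7 (mod 12); write N = 12j + 7. Since 6 ∣ 12, reducing mod 6 gives N ≡ 7 ≡ 1 (mod 6); since 4 ∣ 12, reducing mod 4 gives N ≡ 7 ≡ 3 (mod 4).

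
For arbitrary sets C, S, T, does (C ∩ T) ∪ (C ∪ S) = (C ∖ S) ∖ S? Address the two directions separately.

Reverse inclusion. Let x ∈ (C ∖ S) ∖ S. Then either x ∈ C and x ∉ S, T; or x ∈ C ∩ T and x ∉ S. In each case x ∈ (C ∩ T) ∪ (C ∪ S), so (C ∖ S) ∖ S ⊆ (C ∩ T) ∪ (C ∪ S).

Forward inclusion. This inclusion fails. Take C = ∅, S = {1}, T = ∅; then 1 ∈ (C ∩ T) ∪ (C ∪ S) but 1 ∉ (C ∖ S) ∖ S.

(⊆) fails; (⊇) holds.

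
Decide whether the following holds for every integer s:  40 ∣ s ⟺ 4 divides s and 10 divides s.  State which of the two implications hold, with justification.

(→) If 40 ∣ s, write s = 40q. Since 40 = 10·4, s = 4·(10q), so 4 ∣ s; and since 40 = 4·10, s = 10·(4q), so 10 ∣ s.

(←) This fails: take s = 20. Both 4 ∣ 20 and 10 ∣ 20, yet 20 is not a multiple of 40 (since 20 = 0·40 + 20), so 40 ∤ 20.

Only the forward implication holds.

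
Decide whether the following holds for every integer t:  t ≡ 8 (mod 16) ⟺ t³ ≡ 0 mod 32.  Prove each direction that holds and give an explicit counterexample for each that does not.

Not equivalent: only (⇒) holds.

Converse. This fails: take t = 0. Then 0³ = 0 ≡ 0 (mod 32), yet 0 ≡ 0 (mod 16), not 8.

Forward direction. Suppose t ≡ 8 (mod 16). Working modulo 32, t ∈ {8, 24}; for each such r, r³ ≡ 0 (mod 32).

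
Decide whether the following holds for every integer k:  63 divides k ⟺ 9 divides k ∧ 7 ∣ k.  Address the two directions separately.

(⟹) If 63 ∣ k, write k = 63q. Since 63 = 7·9, k = 9·(7q), so 9 ∣ k; and since 63 = 9·7, k = 7·(9q), so 7 ∣ k.

(⟸) Suppose 9 ∣ k and 7 ∣ k. Any common multiple of 9 and 7 is a multiple of their lcm; here gcd(9, 7) = 1, so lcm(9, 7) = 9·7 = 63, so 63 ∣ k.

The biconditional holds.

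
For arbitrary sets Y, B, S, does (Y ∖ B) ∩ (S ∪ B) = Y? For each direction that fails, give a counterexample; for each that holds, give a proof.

Forward inclusion. Let x ∈ (Y ∖ B) ∩ (S ∪ B). Then x ∈ Y ∩ S and x ∉ B, from which x ∈ Y.

Reverse inclusion. This inclusion fails. Take Y = {1}, B = ∅, S = ∅; then 1 ∈ Y but 1 ∉ (Y ∖ B) ∩ (S ∪ B).

(⊆) holds; (⊇) fails.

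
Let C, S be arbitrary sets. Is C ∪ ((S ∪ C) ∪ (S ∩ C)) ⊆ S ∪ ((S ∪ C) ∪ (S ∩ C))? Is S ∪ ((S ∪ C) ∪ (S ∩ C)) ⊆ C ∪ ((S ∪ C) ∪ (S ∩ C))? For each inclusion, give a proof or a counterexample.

Both inclusions hold.

(⟸) Let x ∈ S ∪ ((S ∪ C) ∪ (S ∩ C)). Then either x ∈ C and x ∉ S; or x ∈ S and x ∉ C; or x ∈ C ∩ S. In each case x ∈ C ∪ ((S ∪ C) ∪ (S ∩ C)), so S ∪ ((S ∪ C) ∪ (S ∩ C)) ⊆ C ∪ ((S ∪ C) ∪ (S ∩ C)).

(⟹) Let x ∈ C ∪ ((S ∪ C) ∪ (S ∩ C)). Then either x ∈ C and x ∉ S; or x ∈ S and x ∉ C; or x ∈ C ∩ S. In each case x ∈ S ∪ ((S ∪ C) ∪ (S ∩ C)), so C ∪ ((S ∪ C) ∪ (S ∩ C)) ⊆ S ∪ ((S ∪ C) ∪ (S ∩ C)).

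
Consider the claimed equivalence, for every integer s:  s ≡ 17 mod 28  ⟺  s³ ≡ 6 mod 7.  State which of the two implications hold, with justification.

(⇒) holds; (⇐) fails.

[⇐] This fails: take s = 3. Then 3³ = 27 ≡ 6 (mod 7), yet 3 ≡ 3 (mod 28), not 17.

[⇒] Suppose s ≡ 17 (mod 28). Then s³ ≡ 17³ = 4913 (mod 28), and since 7 ∣ 28, also s³ ≡ 6 (mod 7).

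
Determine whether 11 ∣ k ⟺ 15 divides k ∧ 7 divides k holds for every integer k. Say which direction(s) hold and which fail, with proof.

Forward direction. This fails: take k = 11. Certainly 11 ∣ 11, but 15 ∤ 11.

Converse. This fails: take k = 105. Both 15 ∣ 105 and 7 ∣ 105, yet 105 is not a multiple of 11 (since 105 = 9·11 + 6), so 11 ∤ 105.

(⇒) fails and (⇐) fails.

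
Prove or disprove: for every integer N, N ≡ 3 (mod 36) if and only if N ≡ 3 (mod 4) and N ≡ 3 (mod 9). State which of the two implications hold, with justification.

(→) Suppose N ≡ 3 (mod 36); write N = 36j + 3. Since 4 ∣ 36, reducing mod 4 gives N ≡ 3 (mod 4); since 9 ∣ 36, reducing mod 9 gives N ≡ 3 (mod 9).

(←) Conversely, if N ≡ 3 (mod 4) and N ≡ 3 (mod 9), then by the Chinese remainder theorem N ≡ 3 (mod 36). This is exactly N ≡ 3 (mod 36).

Both implications hold.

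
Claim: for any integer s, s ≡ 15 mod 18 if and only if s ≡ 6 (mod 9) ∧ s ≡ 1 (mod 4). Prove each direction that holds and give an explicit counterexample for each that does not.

Forward direction. This fails: s = 15 gives 15 ≡ 15 (mod 18) but 15 ≡ 3 (mod 4), so the conjunction on the right does not hold.

Converse. If s ≡ 6 (mod 9) and s ≡ 1 (mod 4), then by the Chinese remainder theorem s ≡ 33 (mod 36). Since 33 ≡ 15 (mod 18) and 18 ∣ 36, we get s ≡ 15 (mod 18).

(⇒) fails; (⇐) holds.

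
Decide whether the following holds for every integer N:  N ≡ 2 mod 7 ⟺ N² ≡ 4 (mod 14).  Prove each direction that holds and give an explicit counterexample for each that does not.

Neither direction holds.

(⇒) This fails: take N = 9. Then 9 ≡ 2 (mod 7), but 9² = 81 ≡ 11 (mod 14), not 4.

(⇐) This fails: take N = 12. Then 12² = 144 ≡ 4 (mod 14), yet 12 ≡ 5 (mod 7), not 2.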